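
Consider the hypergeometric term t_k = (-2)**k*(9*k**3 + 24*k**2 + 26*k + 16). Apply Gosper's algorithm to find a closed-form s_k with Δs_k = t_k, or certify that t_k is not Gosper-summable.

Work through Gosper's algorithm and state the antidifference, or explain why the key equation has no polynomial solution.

s_k = (-2)**k*(-3*k**3 - 2*k**2 - 2)

t_(k+1)/t_k = 2*(-9*k**3 - 51*k**2 - 101*k - 75)/(9*k**3 + 24*k**2 + 26*k + 16).
Gosper form: A/B · C(k+1)/C(k) with A=-2, B=1, C=k**3 + 8*k**2/3 + 26*k/9 + 16/9.
Set up (-2)·f(k+1) − (1)·f(k) − (k**3 + 8*k**2/3 + 26*k/9 + 16/9) = 0.
deg f ≤ 3 (via 0,0,3).
Match coefficients ⇒ f(k) = -(3*k**3 + 2*k**2 + 2)/9.
Then R = B(k−1)f/C = -(3*k**3 + 2*k**2 + 2)/(9*k**3 + 24*k**2 + 26*k + 16), so s_k = R(k)·t_k = (-2)**k*(-3*k**3 - 2*k**2 - 2).
Verify: (-2)**k*(9*k**3 + 24*k**2 + 26*k + 16) matches t_k.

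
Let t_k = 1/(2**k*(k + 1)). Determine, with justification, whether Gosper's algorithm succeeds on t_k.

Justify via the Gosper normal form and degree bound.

Step 1: r(k) = (k + 1)/(2*(k + 2)).
A = k/2 + 1/2, B = k + 2, C = 1.
Solve (k/2 + 1/2)·f(k+1) − (k + 1)·f(k) = 1.
d = -1 from the (1,1,0) case.
Negative degree bound (-1): no f exists, t_k not Gosper-summable.

No; the degree bound rules out any f.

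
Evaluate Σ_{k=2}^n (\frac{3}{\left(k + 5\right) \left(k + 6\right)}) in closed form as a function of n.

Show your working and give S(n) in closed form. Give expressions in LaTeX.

S(n) = \frac{3 \left(n - 1\right)}{7 \left(n + 6\right)}

Compute t_(k+1)/t_k: get (k + 5)/(k + 7).
Gosper form: A/B · C(k+1)/C(k) with A=k + 5, B=k + 7, C=1.
Solve (k + 5)·f(k+1) − (k + 6)·f(k) = 1.
d = 1 from the (1,1,0) case.
Solving with deg f ≤ 1: f(k) = k/5.
R(k) = B(k−1)·f(k)/C(k) = k*(k + 6)/5; s_k = R·t_k = 3*k/(5*(k + 5)).
Check: Δs_k = 3/(k**2 + 11*k + 30). ✓
s_(n+1) = 3*(n + 1)/(5*(n + 6)) and s_(2) = 6/35, so S(n) = 3*(n - 1)/(7*(n + 6)).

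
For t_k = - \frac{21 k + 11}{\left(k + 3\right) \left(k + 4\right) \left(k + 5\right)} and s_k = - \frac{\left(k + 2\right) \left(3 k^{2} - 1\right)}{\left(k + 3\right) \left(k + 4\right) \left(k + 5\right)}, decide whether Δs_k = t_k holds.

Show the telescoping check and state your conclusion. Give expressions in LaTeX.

Invalid: residual \frac{9 \left(- k^{2} + 7 k + 4\right)}{k^{4} + 18 k^{3} + 119 k^{2} + 342 k + 360} ≠ 0.

s_(k+1) = -(k + 3)*(3*(k + 1)**2 - 1)/((k + 4)*(k + 5)*(k + 6))
s_(k+1) − s_k = 2*(-15*k**2 - 37*k - 15)/(k**4 + 18*k**3 + 119*k**2 + 342*k + 360)
(s_(k+1) − s_k) − t_k = 9*(-k**2 + 7*k + 4)/(k**4 + 18*k**3 + 119*k**2 + 342*k + 360)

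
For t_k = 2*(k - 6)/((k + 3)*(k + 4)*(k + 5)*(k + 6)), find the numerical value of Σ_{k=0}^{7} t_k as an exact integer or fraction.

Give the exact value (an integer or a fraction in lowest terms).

The ratio is (k - 5)*(k + 3)/((k - 6)*(k + 7)).
So A=k + 3 and B=k + 7, with C=k - 6.
Solve (k + 3)·f(k+1) − (k + 6)·f(k) = k - 6.
Degrees (1,1,1) ⇒ d ≤ 3.
A polynomial solution: f(k) = -k*(k**2 + 12*k + 67)/40.
Then R = B(k−1)f/C = -k*(k + 6)*(k**2 + 12*k + 67)/(40*(k - 6)), so s_k = R(k)·t_k = k*(-k**2 - 12*k - 67)/(20*(k + 3)*(k + 4)*(k + 5)).
Verify: 2*(k - 6)/(k**4 + 18*k**3 + 119*k**2 + 342*k + 360) matches t_k.
Evaluate s at k=8 and k=0: -227/4290 and 0; difference -227/4290.

Σ = -227/4290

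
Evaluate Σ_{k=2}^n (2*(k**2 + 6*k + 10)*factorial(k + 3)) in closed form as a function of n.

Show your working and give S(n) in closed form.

Step 1: r(k) = (k + 4)*(6*k + (k + 1)**2 + 16)/(k**2 + 6*k + 10).
Normal form (A,B,C) = (k + 4, 1, k**2 + 6*k + 10).
Solve (k + 4)·f(k+1) − (1)·f(k) = k**2 + 6*k + 10.
d = 1 from the (1,0,2) case.
A polynomial solution: f(k) = k + 2.
Get s_k = R·t_k = 2*(k + 2)*factorial(k + 3) with R(k) = B(k−1)f(k)/C(k) = (k + 2)/(k**2 + 6*k + 10).
s_(k+1) − s_k = 2*(k**2 + 6*k + 10)*factorial(k + 3) = t_k.
Σ_(k=2)^n t_k = s_(n+1) − s_(2) = (2*(n + 3)*factorial(n + 4)) − (960), i.e. 2*n*factorial(n + 4) + 6*factorial(n + 4) - 960.

S(n) = 2*n*factorial(n + 4) + 6*factorial(n + 4) - 960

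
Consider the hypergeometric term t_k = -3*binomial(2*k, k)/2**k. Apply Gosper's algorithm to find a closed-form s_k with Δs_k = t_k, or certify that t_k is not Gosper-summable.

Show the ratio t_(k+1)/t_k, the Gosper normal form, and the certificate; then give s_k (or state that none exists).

t_(k+1)/t_k = (2*k + 1)/(k + 1).
Factor: A=2*k + 1; B=k + 1; C=1.
Solve (2*k + 1)·f(k+1) − (k)·f(k) = 1.
d = -1 from the (1,1,0) case.
deg f ≤ -1 is impossible — no certificate.

no hypergeometric antidifference exists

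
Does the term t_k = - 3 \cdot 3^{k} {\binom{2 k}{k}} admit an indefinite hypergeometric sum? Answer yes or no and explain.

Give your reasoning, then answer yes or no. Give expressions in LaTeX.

No; the degree bound rules out any f.

r(k) = 6*(2*k + 1)/(k + 1) after simplifying.
Normal form (A,B,C) = (12*k + 6, k + 1, 1).
Key eq: (12*k + 6)·f(k+1) = (k)·f(k) + (1).
d = -1 from the (1,1,0) case.
Bound -1 < 0, so the key equation has no polynomial solution.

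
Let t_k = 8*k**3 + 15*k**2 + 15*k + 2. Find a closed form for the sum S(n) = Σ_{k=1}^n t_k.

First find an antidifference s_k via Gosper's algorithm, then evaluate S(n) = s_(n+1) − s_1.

t_(k+1)/t_k = (8*k**3 + 39*k**2 + 69*k + 40)/(8*k**3 + 15*k**2 + 15*k + 2).
Take A(k)=1, B(k)=1, C(k)=k**3 + 15*k**2/8 + 15*k/8 + 1/4.
Need (1)·f(k+1) − (1)·f(k) = k**3 + 15*k**2/8 + 15*k/8 + 1/4.
d = 4 from the (0,0,3) case.
Match coefficients ⇒ f(k) = k*(2*k**3 + k**2 + 2*k - 3)/8.
R(k) = B(k−1)·f(k)/C(k) = k*(2*k**3 + k**2 + 2*k - 3)/(8*k**3 + 15*k**2 + 15*k + 2); s_k = R·t_k = k*(2*k**3 + k**2 + 2*k - 3).
Δs = 8*k**3 + 15*k**2 + 15*k + 2, as required.
Σ_(k=1)^n t_k = s_(n+1) − s_(1) = (2*n**4 + 9*n**3 + 17*n**2 + 12*n + 2) − (2), i.e. n*(2*n**3 + 9*n**2 + 17*n + 12).

S(n) = n*(2*n**3 + 9*n**2 + 17*n + 12)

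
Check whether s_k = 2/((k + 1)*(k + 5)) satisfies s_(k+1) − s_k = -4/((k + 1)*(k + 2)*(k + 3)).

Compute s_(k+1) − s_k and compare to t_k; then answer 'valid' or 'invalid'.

s_(k+1) = 2/((k + 2)*(k + 6))
s_(k+1) − s_k = 2*(-2*k - 7)/(k**4 + 14*k**3 + 65*k**2 + 112*k + 60)
(s_(k+1) − s_k) − t_k = 6*(3*k + 13)/(k**5 + 17*k**4 + 107*k**3 + 307*k**2 + 396*k + 180)

Invalid: residual 6*(3*k + 13)/(k**5 + 17*k**4 + 107*k**3 + 307*k**2 + 396*k + 180) ≠ 0.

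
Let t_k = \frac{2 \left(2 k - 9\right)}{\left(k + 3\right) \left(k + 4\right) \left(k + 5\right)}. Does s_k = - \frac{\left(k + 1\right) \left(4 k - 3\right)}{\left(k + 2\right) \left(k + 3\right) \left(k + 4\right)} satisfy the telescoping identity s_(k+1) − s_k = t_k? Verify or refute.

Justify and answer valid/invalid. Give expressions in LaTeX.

Invalid: residual \frac{17 - 8 k}{k^{4} + 14 k^{3} + 71 k^{2} + 154 k + 120} ≠ 0.

s_(k+1) = -(k + 2)*(4*k + 1)/((k + 3)*(k + 4)*(k + 5))
s_(k+1) − s_k = (4*k**2 - 18*k - 19)/(k**4 + 14*k**3 + 71*k**2 + 154*k + 120)
(s_(k+1) − s_k) − t_k = (17 - 8*k)/(k**4 + 14*k**3 + 71*k**2 + 154*k + 120)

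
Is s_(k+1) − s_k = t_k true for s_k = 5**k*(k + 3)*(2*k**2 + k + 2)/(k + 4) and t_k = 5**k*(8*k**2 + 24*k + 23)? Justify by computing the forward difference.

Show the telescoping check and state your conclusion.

Invalid: residual 5**k*(-8*k**3 - 54*k**2 - 118*k - 90)/(k**2 + 9*k + 20) ≠ 0.

s_(k+1) = 5**(k + 1)*(k + 4)*(k + 2*(k + 1)**2 + 3)/(k + 5)
s_(k+1) − s_k = 5**k*(8*k**4 + 88*k**3 + 345*k**2 + 569*k + 370)/(k**2 + 9*k + 20)
(s_(k+1) − s_k) − t_k = 5**k*(-8*k**3 - 54*k**2 - 118*k - 90)/(k**2 + 9*k + 20)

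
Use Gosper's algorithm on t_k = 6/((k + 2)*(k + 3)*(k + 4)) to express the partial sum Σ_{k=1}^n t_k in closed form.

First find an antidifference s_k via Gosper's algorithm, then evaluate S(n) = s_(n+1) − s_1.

r(k) = (k + 2)/(k + 5) after simplifying.
A = k + 2, B = k + 5, C = 1.
Need (k + 2)·f(k+1) − (k + 4)·f(k) = 1.
Bound: deg f ≤ 2.
A polynomial solution: f(k) = k*(k + 5)/12.
Then R = B(k−1)f/C = k*(k + 4)*(k + 5)/12, so s_k = R(k)·t_k = k*(k + 5)/(2*(k + 2)*(k + 3)).
Δs = 6/(k**3 + 9*k**2 + 26*k + 24), as required.
Evaluate: s_(n+1) = (n**2 + 7*n + 6)/(2*(n**2 + 7*n + 12)); subtract s_(1) = 1/4 ⇒ S(n) = n*(n + 7)/(4*(n**2 + 7*n + 12)).

S(n) = n*(n + 7)/(4*(n**2 + 7*n + 12))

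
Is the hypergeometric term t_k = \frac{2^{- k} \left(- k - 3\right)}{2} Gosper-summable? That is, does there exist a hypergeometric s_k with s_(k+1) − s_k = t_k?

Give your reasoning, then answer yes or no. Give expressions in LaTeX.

Compute t_(k+1)/t_k: get (k + 4)/(2*(k + 3)).
So A=1/2 and B=1, with C=k + 3.
Key eq: (1/2)·f(k+1) = (1)·f(k) + (k + 3).
Bound: deg f ≤ 1.
A polynomial solution: f(k) = -2*(k + 4).
R(k) = B(k−1)·f(k)/C(k) = -2*(k + 4)/(k + 3); s_k = R·t_k = (k + 4)/2**k.
Check: Δs_k = (-k - 3)/(2*2**k). ✓

Yes. s_k = 2^{- k} \left(k + 4\right).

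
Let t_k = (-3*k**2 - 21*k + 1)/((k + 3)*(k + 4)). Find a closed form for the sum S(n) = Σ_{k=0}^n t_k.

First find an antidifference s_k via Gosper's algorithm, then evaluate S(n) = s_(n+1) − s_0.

Compute t_(k+1)/t_k: get (k + 3)*(21*k + 3*(k + 1)**2 + 20)/((k + 5)*(3*k**2 + 21*k - 1)).
So A=k + 3 and B=k + 5, with C=k**2 + 7*k - 1/3.
Key eq: (k + 3)·f(k+1) = (k + 4)·f(k) + (k**2 + 7*k - 1/3).
From deg A=1, deg B=1, deg C=2: d=2.
Coefficient equations give f(k) = k*(9*k - 10)/9.
Get s_k = R·t_k = k*(10 - 9*k)/(3*(k + 3)) with R(k) = B(k−1)f(k)/C(k) = k*(k + 4)*(9*k - 10)/(3*(3*k**2 + 21*k - 1)).
Verify: (-3*k**2 - 21*k + 1)/(k**2 + 7*k + 12) matches t_k.
Σ_(k=0)^n t_k = s_(n+1) − s_(0) = ((-9*n**2 - 8*n + 1)/(3*(n + 4))) − (0), i.e. (-9*n**2 - 8*n + 1)/(3*(n + 4)).

S(n) = (-9*n**2 - 8*n + 1)/(3*(n + 4))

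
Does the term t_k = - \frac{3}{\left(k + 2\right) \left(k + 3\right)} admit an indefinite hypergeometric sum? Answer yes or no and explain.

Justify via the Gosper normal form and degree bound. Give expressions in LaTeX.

Yes. s_k = - \frac{3 k}{2 k + 4}.

Step 1: r(k) = (k + 2)/(k + 4).
Normal form (A,B,C) = (k + 2, k + 4, 1).
Key eq: (k + 2)·f(k+1) = (k + 3)·f(k) + (1).
Degrees (1,1,0) ⇒ d ≤ 1.
Solve for f: f(k) = k/2 (degree 1 ≤ 1).
Certificate R = B(k−1)f/C = k*(k + 3)/2 gives s_k = -3*k/(2*k + 4).
Verify: -3/(k**2 + 5*k + 6) matches t_k.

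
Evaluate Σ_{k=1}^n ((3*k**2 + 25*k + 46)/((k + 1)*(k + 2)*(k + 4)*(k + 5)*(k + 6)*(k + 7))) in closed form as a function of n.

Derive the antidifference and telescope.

Step 1: r(k) = (k + 1)*(k + 4)*(25*k + 3*(k + 1)**2 + 71)/((k + 3)*(k + 8)*(3*k**2 + 25*k + 46)).
Gosper form: A/B · C(k+1)/C(k) with A=k + 1, B=k + 8, C=k**3 + 34*k**2/3 + 121*k/3 + 46.
f must satisfy (k + 1)·f(k+1) − (k + 7)·f(k) = k**3 + 34*k**2/3 + 121*k/3 + 46.
Bound: deg f ≤ 6.
A polynomial solution: f(k) = k*(k + 2)*(k + 3)*(k + 5)*(k**2 + 11*k + 34)/72.
Certificate R = B(k−1)f/C = k*(k + 2)*(k + 5)*(k + 7)*(k**2 + 11*k + 34)/(24*(3*k**2 + 25*k + 46)) gives s_k = k*(k**2 + 11*k + 34)/(24*(k**3 + 11*k**2 + 34*k + 24)).
Δs = (3*k**2 + 25*k + 46)/(k**6 + 25*k**5 + 247*k**4 + 1219*k**3 + 3112*k**2 + 3796*k + 1680), as required.
Σ_(k=1)^n t_k = s_(n+1) − s_(1) = ((n**3 + 14*n**2 + 59*n + 46)/(24*(n**3 + 14*n**2 + 59*n + 70))) − (23/840), i.e. n*(n**2 + 14*n + 59)/(70*(n**3 + 14*n**2 + 59*n + 70)).

S(n) = n*(n**2 + 14*n + 59)/(70*(n**3 + 14*n**2 + 59*n + 70))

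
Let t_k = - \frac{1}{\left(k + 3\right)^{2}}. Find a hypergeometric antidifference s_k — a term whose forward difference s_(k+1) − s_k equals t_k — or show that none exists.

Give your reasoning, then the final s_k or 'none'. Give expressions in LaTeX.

Compute t_(k+1)/t_k: get (k + 3)**2/(k + 4)**2.
So A=k**2 + 6*k + 9 and B=k**2 + 8*k + 16, with C=1.
Need (k**2 + 6*k + 9)·f(k+1) − (k**2 + 6*k + 9)·f(k) = 1.
Degrees (2,2,0) ⇒ d ≤ 0.
f = c0 ⇒ A·f(k+1) − B(k−1)·f(k) − C = -1. The system {-1 = 0} is inconsistent; no antidifference.

none (Gosper's algorithm certifies no s_k)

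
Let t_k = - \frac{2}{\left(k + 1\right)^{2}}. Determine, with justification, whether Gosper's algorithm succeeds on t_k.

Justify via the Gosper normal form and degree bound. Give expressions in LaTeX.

r(k) = (k + 1)**2/(k + 2)**2 after simplifying.
Gosper form: A/B · C(k+1)/C(k) with A=k**2 + 2*k + 1, B=k**2 + 4*k + 4, C=1.
Key eq: (k**2 + 2*k + 1)·f(k+1) = (k**2 + 2*k + 1)·f(k) + (1).
d = 0 from the (2,2,0) case.
Write f(k) = c0. Then LHS − RHS = -1, requiring -1 = 0: contradictory. No certificate.

No. Not Gosper-summable.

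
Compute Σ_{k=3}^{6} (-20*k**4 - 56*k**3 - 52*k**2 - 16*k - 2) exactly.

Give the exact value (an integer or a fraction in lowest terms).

Compute t_(k+1)/t_k: get (10*k**4 + 68*k**3 + 170*k**2 + 184*k + 73)/(10*k**4 + 28*k**3 + 26*k**2 + 8*k + 1).
Take A(k)=1, B(k)=1, C(k)=k**4 + 14*k**3/5 + 13*k**2/5 + 4*k/5 + 1/10.
f must satisfy (1)·f(k+1) − (1)·f(k) = k**4 + 14*k**3/5 + 13*k**2/5 + 4*k/5 + 1/10.
Degrees (0,0,4) ⇒ d ≤ 5.
Solve for f: f(k) = k*(2*k**4 + 2*k**3 - 2*k**2 - 2*k + 1)/10 (degree 5 ≤ 5).
So s_k = (B(k−1)f/C)·t_k = (k*(2*k**4 + 2*k**3 - 2*k**2 - 2*k + 1)/(10*k**4 + 28*k**3 + 26*k**2 + 8*k + 1))·t_k = 2*k*(-2*k**4 - 2*k**3 + 2*k**2 + 2*k - 1).
Verify: -20*k**4 - 56*k**3 - 52*k**2 - 16*k - 2 matches t_k.
Evaluate s at k=7 and k=3: -75278 and -1158; difference -74120.

Σ = -74120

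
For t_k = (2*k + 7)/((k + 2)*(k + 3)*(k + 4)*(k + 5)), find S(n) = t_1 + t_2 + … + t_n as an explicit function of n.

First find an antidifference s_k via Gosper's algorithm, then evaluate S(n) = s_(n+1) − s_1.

S(n) = n*(n + 8)/(15*(n**2 + 8*n + 15))

Ratio r(k) = (k + 2)*(2*k + 9)/((k + 6)*(2*k + 7)).
A = k + 2, B = k + 6, C = k + 7/2.
Set up (k + 2)·f(k+1) − (k + 5)·f(k) − (k + 7/2) = 0.
d = 3 from the (1,1,1) case.
Solve for f: f(k) = k*(k + 3)*(k + 6)/16 (degree 3 ≤ 3).
R(k) = B(k−1)·f(k)/C(k) = k*(k + 3)*(k + 5)*(k + 6)/(8*(2*k + 7)); s_k = R·t_k = k*(k + 6)/(8*(k**2 + 6*k + 8)).
s_(k+1) − s_k = (2*k + 7)/(k**4 + 14*k**3 + 71*k**2 + 154*k + 120) = t_k.
Evaluate: s_(n+1) = (n**2 + 8*n + 7)/(8*(n**2 + 8*n + 15)); subtract s_(1) = 7/120 ⇒ S(n) = n*(n + 8)/(15*(n**2 + 8*n + 15)).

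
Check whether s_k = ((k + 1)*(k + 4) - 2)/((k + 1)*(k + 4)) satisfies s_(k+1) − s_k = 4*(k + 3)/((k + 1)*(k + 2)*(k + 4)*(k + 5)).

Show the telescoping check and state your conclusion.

Valid: the claim telescopes to t_k.

s_(k+1) = ((k + 2)*(k + 5) - 2)/((k + 2)*(k + 5))
s_(k+1) − s_k = 4*(k + 3)/(k**4 + 12*k**3 + 49*k**2 + 78*k + 40)
(s_(k+1) − s_k) − t_k = 0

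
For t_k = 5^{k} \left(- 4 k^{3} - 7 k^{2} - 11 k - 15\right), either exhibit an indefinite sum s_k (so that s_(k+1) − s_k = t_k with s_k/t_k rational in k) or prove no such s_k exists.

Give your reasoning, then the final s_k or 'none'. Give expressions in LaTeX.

r(k) = 5*(4*k**3 + 19*k**2 + 37*k + 37)/(4*k**3 + 7*k**2 + 11*k + 15) after simplifying.
Gosper form: A/B · C(k+1)/C(k) with A=5, B=1, C=k**3 + 7*k**2/4 + 11*k/4 + 15/4.
Key eq: (5)·f(k+1) = (1)·f(k) + (k**3 + 7*k**2/4 + 11*k/4 + 15/4).
Degrees (0,0,3) ⇒ d ≤ 3.
Solve for f: f(k) = k*(k**2 - 2*k + 4)/4 (degree 3 ≤ 3).
R(k) = B(k−1)·f(k)/C(k) = k*(k**2 - 2*k + 4)/(4*k**3 + 7*k**2 + 11*k + 15); s_k = R·t_k = 5**k*k*(-k**2 + 2*k - 4).
Δs = 5**k*(-4*k**3 - 7*k**2 - 11*k - 15), as required.

s_k = 5^{k} k \left(- k^{2} + 2 k - 4\right)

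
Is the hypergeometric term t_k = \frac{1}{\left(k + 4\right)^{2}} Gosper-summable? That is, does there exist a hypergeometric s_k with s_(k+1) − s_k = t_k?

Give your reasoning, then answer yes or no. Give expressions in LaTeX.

The ratio is (k + 4)**2/(k + 5)**2.
A = k**2 + 8*k + 16, B = k**2 + 10*k + 25, C = 1.
Need (k**2 + 8*k + 16)·f(k+1) − (k**2 + 8*k + 16)·f(k) = 1.
deg f ≤ 0 (via 2,2,0).
Generic f = c0 gives residual -1; -1 = 0 cannot hold, so t_k is not Gosper-summable.

No; the coefficient equations for f are inconsistent.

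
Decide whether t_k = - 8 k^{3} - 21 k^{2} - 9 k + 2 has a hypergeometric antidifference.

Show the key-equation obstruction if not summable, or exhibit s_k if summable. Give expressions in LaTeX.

Yes. s_k = k \left(- 2 k^{3} - 3 k^{2} + 4 k + 3\right).

Step 1: r(k) = (8*k**3 + 45*k**2 + 75*k + 36)/(8*k**3 + 21*k**2 + 9*k - 2).
So A=1 and B=1, with C=k**3 + 21*k**2/8 + 9*k/8 - 1/4.
Solve (1)·f(k+1) − (1)·f(k) = k**3 + 21*k**2/8 + 9*k/8 - 1/4.
From deg A=0, deg B=0, deg C=3: d=4.
Solve for f: f(k) = k*(2*k**3 + 3*k**2 - 4*k - 3)/8 (degree 4 ≤ 4).
R(k) = B(k−1)·f(k)/C(k) = k*(2*k**3 + 3*k**2 - 4*k - 3)/((k + 2)*(8*k**2 + 5*k - 1)); s_k = R·t_k = k*(-2*k**3 - 3*k**2 + 4*k + 3).
Check: Δs_k = -8*k**3 - 21*k**2 - 9*k + 2. ✓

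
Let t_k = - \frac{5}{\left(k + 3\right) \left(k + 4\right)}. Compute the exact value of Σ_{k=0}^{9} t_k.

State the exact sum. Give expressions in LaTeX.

Σ = -50/39

The ratio is (k + 3)/(k + 5).
So A=k + 3 and B=k + 5, with C=1.
f must satisfy (k + 3)·f(k+1) − (k + 4)·f(k) = 1.
Degrees (1,1,0) ⇒ d ≤ 1.
Solve for f: f(k) = k/3 (degree 1 ≤ 1).
Get s_k = R·t_k = -5*k/(3*k + 9) with R(k) = B(k−1)f(k)/C(k) = k*(k + 4)/3.
s_(k+1) − s_k = -5/(k**2 + 7*k + 12) = t_k.
Sum = s_(10) − s_(0); s_(10) = -50/39, s_(0) = 0 ⇒ -50/39.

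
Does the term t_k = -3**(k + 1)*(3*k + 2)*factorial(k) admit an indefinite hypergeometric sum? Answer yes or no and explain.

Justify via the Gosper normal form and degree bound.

Yes. s_k = -3**(k + 1)*factorial(k).

Compute t_(k+1)/t_k: get 3*(k + 1)*(3*k + 5)/(3*k + 2).
A = 3*k + 3, B = 1, C = k + 2/3.
Solve (3*k + 3)·f(k+1) − (1)·f(k) = k + 2/3.
d = 0 from the (1,0,1) case.
A polynomial solution: f(k) = 1/3.
R(k) = B(k−1)·f(k)/C(k) = 1/(3*k + 2); s_k = R·t_k = -3**(k + 1)*factorial(k).
Check: Δs_k = -3**(k + 1)*(3*k + 2)*factorial(k). ✓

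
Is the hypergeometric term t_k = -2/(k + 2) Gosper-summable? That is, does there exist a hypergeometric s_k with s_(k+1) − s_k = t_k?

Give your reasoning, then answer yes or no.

No — t_k has no hypergeometric antidifference.

Compute t_(k+1)/t_k: get (k + 2)/(k + 3).
Factor: A=k + 2; B=k + 3; C=1.
Solve (k + 2)·f(k+1) − (k + 2)·f(k) = 1.
From deg A=1, deg B=1, deg C=0: d=0.
Write f(k) = c0. Then LHS − RHS = -1, requiring -1 = 0: contradictory. No certificate.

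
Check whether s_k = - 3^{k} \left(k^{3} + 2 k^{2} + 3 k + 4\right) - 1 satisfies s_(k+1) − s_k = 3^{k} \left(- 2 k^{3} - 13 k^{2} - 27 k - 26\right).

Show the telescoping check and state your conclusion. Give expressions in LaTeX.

Valid — Δs_k = t_k.

s_(k+1) = -3*3**k*(3*k + (k + 1)**3 + 2*(k + 1)**2 + 7) - 1
s_(k+1) − s_k = 3**k*(-2*k**3 - 13*k**2 - 27*k - 26)
(s_(k+1) − s_k) − t_k = 0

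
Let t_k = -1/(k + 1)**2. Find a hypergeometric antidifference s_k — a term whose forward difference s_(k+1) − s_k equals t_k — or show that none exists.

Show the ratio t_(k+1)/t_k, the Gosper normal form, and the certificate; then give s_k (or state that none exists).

none — t_k is not Gosper-summable

Ratio r(k) = (k + 1)**2/(k + 2)**2.
Normal form (A,B,C) = (k**2 + 2*k + 1, k**2 + 4*k + 4, 1).
f must satisfy (k**2 + 2*k + 1)·f(k+1) − (k**2 + 2*k + 1)·f(k) = 1.
deg f ≤ 0 (via 2,2,0).
Write f(k) = c0. Then LHS − RHS = -1, requiring -1 = 0: contradictory. No certificate.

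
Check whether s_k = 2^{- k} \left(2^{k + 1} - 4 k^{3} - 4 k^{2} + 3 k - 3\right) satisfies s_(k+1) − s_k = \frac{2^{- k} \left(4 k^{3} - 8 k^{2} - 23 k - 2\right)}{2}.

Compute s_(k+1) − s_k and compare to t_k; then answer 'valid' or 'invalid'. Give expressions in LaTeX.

valid (s_(k+1) − s_k reduces to t_k)

s_(k+1) = (4*2**k - 4*k**3 - 16*k**2 - 17*k - 8)/(2*2**k)
s_(k+1) − s_k = (4*k**3 - 8*k**2 - 23*k - 2)/(2*2**k)
(s_(k+1) − s_k) − t_k = 0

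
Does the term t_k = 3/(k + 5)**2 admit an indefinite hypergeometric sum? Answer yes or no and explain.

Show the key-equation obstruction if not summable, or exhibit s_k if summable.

The ratio is (k + 5)**2/(k + 6)**2.
So A=k**2 + 10*k + 25 and B=k**2 + 12*k + 36, with C=1.
Key eq: (k**2 + 10*k + 25)·f(k+1) = (k**2 + 10*k + 25)·f(k) + (1).
d = 0 from the (2,2,0) case.
Write f(k) = c0. Then LHS − RHS = -1, requiring -1 = 0: contradictory. No certificate.

No — the linear system for f has no solution.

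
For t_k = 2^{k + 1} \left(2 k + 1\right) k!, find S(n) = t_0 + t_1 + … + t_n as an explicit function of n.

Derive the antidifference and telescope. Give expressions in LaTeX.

Ratio r(k) = 2*(k + 1)*(2*k + 3)/(2*k + 1).
A = 2*k + 2, B = 1, C = k + 1/2.
f must satisfy (2*k + 2)·f(k+1) − (1)·f(k) = k + 1/2.
From deg A=1, deg B=0, deg C=1: d=0.
Match coefficients ⇒ f(k) = 1/2.
Then R = B(k−1)f/C = 1/(2*k + 1), so s_k = R(k)·t_k = 2**(k + 1)*factorial(k).
s_(k+1) − s_k = 2**(k + 1)*(2*k + 1)*factorial(k) = t_k.
Σ_(k=0)^n t_k = s_(n+1) − s_(0) = (2**(n + 2)*factorial(n + 1)) − (2), i.e. 4*2**n*factorial(n + 1) - 2.

S(n) = 4 \cdot 2^{n} \left(n + 1\right)! - 2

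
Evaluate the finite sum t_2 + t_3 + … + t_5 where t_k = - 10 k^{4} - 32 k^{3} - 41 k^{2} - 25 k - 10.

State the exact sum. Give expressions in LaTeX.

Ratio r(k) = (10*k**4 + 72*k**3 + 197*k**2 + 243*k + 118)/(10*k**4 + 32*k**3 + 41*k**2 + 25*k + 10).
Normal form (A,B,C) = (1, 1, k**4 + 16*k**3/5 + 41*k**2/10 + 5*k/2 + 1).
Solve (1)·f(k+1) − (1)·f(k) = k**4 + 16*k**3/5 + 41*k**2/10 + 5*k/2 + 1.
Degrees (0,0,4) ⇒ d ≤ 5.
Match coefficients ⇒ f(k) = k*(2*k**4 + 3*k**3 + k**2 + 4)/10.
Get s_k = R·t_k = k*(-2*k**4 - 3*k**3 - k**2 - 4) with R(k) = B(k−1)f(k)/C(k) = k*(2*k**4 + 3*k**3 + k**2 + 4)/(10*k**4 + 32*k**3 + 41*k**2 + 25*k + 10).
Check: Δs_k = -10*k**4 - 32*k**3 - 41*k**2 - 25*k - 10. ✓
Sum = s_(6) − s_(2); s_(6) = -19680, s_(2) = -128 ⇒ -19552.

Σ = -19552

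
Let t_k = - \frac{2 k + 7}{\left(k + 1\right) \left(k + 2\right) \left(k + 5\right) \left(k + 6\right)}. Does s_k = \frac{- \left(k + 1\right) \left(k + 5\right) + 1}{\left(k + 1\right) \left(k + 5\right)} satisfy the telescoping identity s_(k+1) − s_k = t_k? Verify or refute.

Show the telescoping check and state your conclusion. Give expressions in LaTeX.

s_(k+1) = (-(k + 2)*(k + 6) + 1)/((k + 2)*(k + 6))
s_(k+1) − s_k = (-2*k - 7)/(k**4 + 14*k**3 + 65*k**2 + 112*k + 60)
(s_(k+1) − s_k) − t_k = 0

valid; difference matches t_k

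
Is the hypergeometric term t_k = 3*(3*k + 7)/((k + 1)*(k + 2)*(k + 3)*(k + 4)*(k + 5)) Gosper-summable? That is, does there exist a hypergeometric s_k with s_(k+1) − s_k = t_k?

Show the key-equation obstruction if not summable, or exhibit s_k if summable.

r(k) = (k + 1)*(3*k + 10)/((k + 6)*(3*k + 7)) after simplifying.
Take A(k)=k + 1, B(k)=k + 6, C(k)=k + 7/3.
Set up (k + 1)·f(k+1) − (k + 5)·f(k) − (k + 7/3) = 0.
From deg A=1, deg B=1, deg C=1: d=4.
Match coefficients ⇒ f(k) = k*(k + 2)*(k**2 + 8*k + 19)/36.
Get s_k = R·t_k = k*(k**2 + 8*k + 19)/(4*(k**3 + 8*k**2 + 19*k + 12)) with R(k) = B(k−1)f(k)/C(k) = k*(k + 2)*(k + 5)*(k**2 + 8*k + 19)/(12*(3*k + 7)).
s_(k+1) − s_k = 3*(3*k + 7)/(k**5 + 15*k**4 + 85*k**3 + 225*k**2 + 274*k + 120) = t_k.

Yes. s_k = k*(k**2 + 8*k + 19)/(4*(k**3 + 8*k**2 + 19*k + 12)).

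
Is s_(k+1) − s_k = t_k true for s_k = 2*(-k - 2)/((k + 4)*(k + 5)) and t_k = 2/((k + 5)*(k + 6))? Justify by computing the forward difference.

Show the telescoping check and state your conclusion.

s_(k+1) = 2*(-k - 3)/((k + 5)*(k + 6))
s_(k+1) − s_k = 2*k/(k**3 + 15*k**2 + 74*k + 120)
(s_(k+1) − s_k) − t_k = -8/(k**3 + 15*k**2 + 74*k + 120)

Invalid: residual -8/(k**3 + 15*k**2 + 74*k + 120) ≠ 0.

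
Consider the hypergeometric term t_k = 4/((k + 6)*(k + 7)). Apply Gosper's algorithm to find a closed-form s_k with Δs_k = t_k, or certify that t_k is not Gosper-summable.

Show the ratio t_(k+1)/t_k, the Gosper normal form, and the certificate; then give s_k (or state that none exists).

s_k = 2*k/(3*(k + 6))

t_(k+1)/t_k = (k + 6)/(k + 8).
Gosper form: A/B · C(k+1)/C(k) with A=k + 6, B=k + 8, C=1.
Key eq: (k + 6)·f(k+1) = (k + 7)·f(k) + (1).
Bound: deg f ≤ 1.
Solve for f: f(k) = k/6 (degree 1 ≤ 1).
Then R = B(k−1)f/C = k*(k + 7)/6, so s_k = R(k)·t_k = 2*k/(3*(k + 6)).
Verify: 4/(k**2 + 13*k + 42) matches t_k.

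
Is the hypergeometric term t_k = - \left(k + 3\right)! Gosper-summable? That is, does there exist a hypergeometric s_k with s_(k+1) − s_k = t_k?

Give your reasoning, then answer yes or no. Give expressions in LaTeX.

Ratio r(k) = k + 4.
Normal form (A,B,C) = (k + 4, 1, 1).
Key eq: (k + 4)·f(k+1) = (1)·f(k) + (1).
Bound: deg f ≤ -1.
deg f ≤ -1 is impossible — no certificate.

No — key equation has no polynomial f.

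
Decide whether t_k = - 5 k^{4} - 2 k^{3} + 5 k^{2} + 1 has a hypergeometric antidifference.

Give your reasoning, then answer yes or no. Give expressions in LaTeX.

Yes. s_k = k \left(- k^{4} + 2 k^{3} + k^{2} - 3 k + 2\right).

t_(k+1)/t_k = (5*k**4 + 22*k**3 + 31*k**2 + 16*k + 1)/(5*k**4 + 2*k**3 - 5*k**2 - 1).
Take A(k)=1, B(k)=1, C(k)=k**4 + 2*k**3/5 - k**2 - 1/5.
Set up (1)·f(k+1) − (1)·f(k) − (k**4 + 2*k**3/5 - k**2 - 1/5) = 0.
Bound: deg f ≤ 5.
Solving with deg f ≤ 5: f(k) = k*(k - 2)*(k**3 - k + 1)/5.
Certificate R = B(k−1)f/C = k*(k - 2)*(k**3 - k + 1)/(5*k**4 + 2*k**3 - 5*k**2 - 1) gives s_k = k*(-k**4 + 2*k**3 + k**2 - 3*k + 2).
Δs = -5*k**4 - 2*k**3 + 5*k**2 + 1, as required.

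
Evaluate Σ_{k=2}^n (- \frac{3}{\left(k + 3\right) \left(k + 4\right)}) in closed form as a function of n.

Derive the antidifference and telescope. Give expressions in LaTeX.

S(n) = \frac{3 \left(1 - n\right)}{5 \left(n + 4\right)}

t_(k+1)/t_k = (k + 3)/(k + 5).
A = k + 3, B = k + 5, C = 1.
f must satisfy (k + 3)·f(k+1) − (k + 4)·f(k) = 1.
From deg A=1, deg B=1, deg C=0: d=1.
Solving with deg f ≤ 1: f(k) = k/3.
Get s_k = R·t_k = -k/(k + 3) with R(k) = B(k−1)f(k)/C(k) = k*(k + 4)/3.
Δs = -3/(k**2 + 7*k + 12), as required.
Telescope: S(n) = s_(n+1) − s_(2) = (-n - 1)/(n + 4) − (-2/5) = 3*(1 - n)/(5*(n + 4)).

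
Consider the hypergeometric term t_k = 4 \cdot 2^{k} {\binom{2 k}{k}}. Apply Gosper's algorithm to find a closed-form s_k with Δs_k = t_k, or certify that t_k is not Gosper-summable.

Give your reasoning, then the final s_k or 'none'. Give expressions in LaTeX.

The ratio is 4*(2*k + 1)/(k + 1).
So A=8*k + 4 and B=k + 1, with C=1.
f must satisfy (8*k + 4)·f(k+1) − (k)·f(k) = 1.
Bound: deg f ≤ -1.
deg f ≤ -1 is impossible — no certificate.

no hypergeometric antidifference exists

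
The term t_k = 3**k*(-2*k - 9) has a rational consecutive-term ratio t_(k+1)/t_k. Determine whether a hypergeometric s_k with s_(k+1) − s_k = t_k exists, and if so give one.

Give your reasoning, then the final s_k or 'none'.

Compute t_(k+1)/t_k: get 3*(2*k + 11)/(2*k + 9).
Factor: A=3; B=1; C=k + 9/2.
Need (3)·f(k+1) − (1)·f(k) = k + 9/2.
Degrees (0,0,1) ⇒ d ≤ 1.
Match coefficients ⇒ f(k) = (k + 3)/2.
Certificate R = B(k−1)f/C = (k + 3)/(2*k + 9) gives s_k = 3**k*(-k - 3).
Verify: 3**k*(-2*k - 9) matches t_k.

s_k = 3**k*(-k - 3)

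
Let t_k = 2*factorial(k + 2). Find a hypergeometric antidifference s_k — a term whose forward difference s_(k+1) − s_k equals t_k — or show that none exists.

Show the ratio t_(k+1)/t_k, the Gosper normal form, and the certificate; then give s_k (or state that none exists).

Ratio r(k) = k + 3.
So A=k + 3 and B=1, with C=1.
Solve (k + 3)·f(k+1) − (1)·f(k) = 1.
Bound: deg f ≤ -1.
d = -1 < 0 ⇒ no nonzero polynomial f; not summable.

none — t_k is not Gosper-summable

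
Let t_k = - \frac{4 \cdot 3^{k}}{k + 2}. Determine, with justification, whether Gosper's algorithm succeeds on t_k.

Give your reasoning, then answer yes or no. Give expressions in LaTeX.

No. Not Gosper-summable.

t_(k+1)/t_k = 3*(k + 2)/(k + 3).
Factor: A=3*k + 6; B=k + 3; C=1.
Key eq: (3*k + 6)·f(k+1) = (k + 2)·f(k) + (1).
From deg A=1, deg B=1, deg C=0: d=-1.
Negative degree bound (-1): no f exists, t_k not Gosper-summable.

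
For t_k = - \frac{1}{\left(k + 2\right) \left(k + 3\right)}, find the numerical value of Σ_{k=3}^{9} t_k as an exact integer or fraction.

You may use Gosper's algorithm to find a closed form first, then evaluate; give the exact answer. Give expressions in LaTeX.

Compute t_(k+1)/t_k: get (k + 2)/(k + 4).
Gosper form: A/B · C(k+1)/C(k) with A=k + 2, B=k + 4, C=1.
Solve (k + 2)·f(k+1) − (k + 3)·f(k) = 1.
Bound: deg f ≤ 1.
Solving with deg f ≤ 1: f(k) = k/2.
Get s_k = R·t_k = -k/(2*k + 4) with R(k) = B(k−1)f(k)/C(k) = k*(k + 3)/2.
Check: Δs_k = -1/(k**2 + 5*k + 6). ✓
Σ_(k=3)^(9) t_k = s_(10) − s_(3) = -5/12 − (-3/10) = -7/60.

Σ = -7/60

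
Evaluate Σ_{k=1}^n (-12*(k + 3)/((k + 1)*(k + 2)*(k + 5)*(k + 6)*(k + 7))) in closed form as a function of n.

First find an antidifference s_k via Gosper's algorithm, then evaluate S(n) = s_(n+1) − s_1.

r(k) = (k + 1)*(k + 4)*(k + 5)/((k + 3)**2*(k + 8)) after simplifying.
Factor: A=k + 1; B=k + 8; C=k**3 + 10*k**2 + 33*k + 36.
Set up (k + 1)·f(k+1) − (k + 7)·f(k) − (k**3 + 10*k**2 + 33*k + 36) = 0.
Bound: deg f ≤ 6.
Solving with deg f ≤ 6: f(k) = k*(k + 2)*(k + 3)*(k + 4)*(k**2 + 12*k + 41)/90.
Certificate R = B(k−1)f/C = k*(k + 2)*(k + 7)*(k**2 + 12*k + 41)/(90*(k + 3)) gives s_k = 2*k*(-k**2 - 12*k - 41)/(15*(k**3 + 12*k**2 + 41*k + 30)).
s_(k+1) − s_k = 12*(-k - 3)/(k**5 + 21*k**4 + 163*k**3 + 567*k**2 + 844*k + 420) = t_k.
s_(n+1) = 2*(-n**3 - 15*n**2 - 68*n - 54)/(15*(n**3 + 15*n**2 + 68*n + 84)) and s_(1) = -3/35, so S(n) = n*(-n**2 - 15*n - 68)/(21*(n**3 + 15*n**2 + 68*n + 84)).

S(n) = n*(-n**2 - 15*n - 68)/(21*(n**3 + 15*n**2 + 68*n + 84))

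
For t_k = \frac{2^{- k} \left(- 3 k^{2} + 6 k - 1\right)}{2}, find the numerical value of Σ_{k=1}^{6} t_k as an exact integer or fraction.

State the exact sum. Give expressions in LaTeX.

Σ = -297/128

Ratio r(k) = (3*k**2 - 2)/(2*(3*k**2 - 6*k + 1)).
Take A(k)=1/2, B(k)=1, C(k)=k**2 - 2*k + 1/3.
Key eq: (1/2)·f(k+1) = (1)·f(k) + (k**2 - 2*k + 1/3).
From deg A=0, deg B=0, deg C=2: d=2.
A polynomial solution: f(k) = -2*(3*k**2 + 4)/3.
Certificate R = B(k−1)f/C = -2*(3*k**2 + 4)/(3*k**2 - 6*k + 1) gives s_k = (3*k**2 + 4)/2**k.
Δs = (-3*k**2 + 6*k - 1)/(2*2**k), as required.
Telescoping: Σ = s_(7) − s_(1) = 151/128 − (7/2) = -297/128.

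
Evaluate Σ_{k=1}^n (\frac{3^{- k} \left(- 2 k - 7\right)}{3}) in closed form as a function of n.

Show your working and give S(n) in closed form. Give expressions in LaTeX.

S(n) = 3^{- n - 1} \left(- 5 \cdot 3^{n} + n + 5\right)

Step 1: r(k) = (2*k + 9)/(3*(2*k + 7)).
A = 1/3, B = 1, C = k + 7/2.
Key eq: (1/3)·f(k+1) = (1)·f(k) + (k + 7/2).
Bound: deg f ≤ 1.
Coefficient equations give f(k) = -3*(k + 4)/2.
Then R = B(k−1)f/C = -3*(k + 4)/(2*k + 7), so s_k = R(k)·t_k = (k + 4)/3**k.
Check: Δs_k = (-2*k - 7)/(3*3**k). ✓
Evaluate: s_(n+1) = 3**(-n - 1)*(n + 5); subtract s_(1) = 5/3 ⇒ S(n) = 3**(-n - 1)*(-5*3**n + n + 5).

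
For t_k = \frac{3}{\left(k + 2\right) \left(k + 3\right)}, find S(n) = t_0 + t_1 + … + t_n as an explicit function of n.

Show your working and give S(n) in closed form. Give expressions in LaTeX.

r(k) = (k + 2)/(k + 4) after simplifying.
A = k + 2, B = k + 4, C = 1.
Key eq: (k + 2)·f(k+1) = (k + 3)·f(k) + (1).
d = 1 from the (1,1,0) case.
Solving with deg f ≤ 1: f(k) = k/2.
Get s_k = R·t_k = 3*k/(2*(k + 2)) with R(k) = B(k−1)f(k)/C(k) = k*(k + 3)/2.
Verify: 3/(k**2 + 5*k + 6) matches t_k.
s_(n+1) = 3*(n + 1)/(2*(n + 3)) and s_(0) = 0, so S(n) = 3*(n + 1)/(2*(n + 3)).

S(n) = \frac{3 \left(n + 1\right)}{2 \left(n + 3\right)}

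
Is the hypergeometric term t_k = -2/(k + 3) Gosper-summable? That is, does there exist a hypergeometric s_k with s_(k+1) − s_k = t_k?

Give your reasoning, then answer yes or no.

Compute t_(k+1)/t_k: get (k + 3)/(k + 4).
Factor: A=k + 3; B=k + 4; C=1.
Set up (k + 3)·f(k+1) − (k + 3)·f(k) − (1) = 0.
deg f ≤ 0 (via 1,1,0).
f = c0 ⇒ A·f(k+1) − B(k−1)·f(k) − C = -1. The system {-1 = 0} is inconsistent; no antidifference.

No; the coefficient equations for f are inconsistent.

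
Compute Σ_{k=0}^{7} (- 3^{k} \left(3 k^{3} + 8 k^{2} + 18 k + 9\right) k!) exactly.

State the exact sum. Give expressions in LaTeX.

Compute t_(k+1)/t_k: get 3*(3*k**4 + 20*k**3 + 60*k**2 + 81*k + 38)/(3*k**3 + 8*k**2 + 18*k + 9).
So A=3*k + 3 and B=1, with C=k**3 + 8*k**2/3 + 6*k + 3.
Key eq: (3*k + 3)·f(k+1) = (1)·f(k) + (k**3 + 8*k**2/3 + 6*k + 3).
deg f ≤ 2 (via 1,0,3).
Solve for f: f(k) = (k**2 + 3)/3 (degree 2 ≤ 2).
So s_k = (B(k−1)f/C)·t_k = ((k**2 + 3)/(3*k**3 + 8*k**2 + 18*k + 9))·t_k = -3**k*(k**2 + 3)*factorial(k).
Check: Δs_k = -3**k*(3*k**3 + 8*k**2 + 18*k + 9)*factorial(k). ✓
Telescoping: Σ = s_(8) − s_(0) = -17724147840 − (-3) = -17724147837.

Σ = -17724147837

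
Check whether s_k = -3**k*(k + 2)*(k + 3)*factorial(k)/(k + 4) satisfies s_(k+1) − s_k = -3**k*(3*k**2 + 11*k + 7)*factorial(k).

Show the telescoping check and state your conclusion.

s_(k+1) = -3**(k + 1)*(k + 3)*(k + 4)*factorial(k + 1)/(k + 5)
s_(k+1) − s_k = -3**k*(k + 3)*(3*k**3 + 26*k**2 + 65*k + 38)*factorial(k)/((k + 4)*(k + 5))
(s_(k+1) − s_k) − t_k = 3**k*(3*k**3 + 23*k**2 + 50*k + 26)*factorial(k)/((k + 4)*(k + 5))

Invalid: residual 3**k*(3*k**3 + 23*k**2 + 50*k + 26)*factorial(k)/((k + 4)*(k + 5)) ≠ 0.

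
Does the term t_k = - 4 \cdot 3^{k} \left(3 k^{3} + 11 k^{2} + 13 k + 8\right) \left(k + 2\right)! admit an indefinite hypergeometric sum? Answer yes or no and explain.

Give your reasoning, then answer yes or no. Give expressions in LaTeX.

Ratio r(k) = 3*(3*k**4 + 29*k**3 + 104*k**2 + 167*k + 105)/(3*k**3 + 11*k**2 + 13*k + 8).
Gosper form: A/B · C(k+1)/C(k) with A=3*k + 9, B=1, C=k**3 + 11*k**2/3 + 13*k/3 + 8/3.
Need (3*k + 9)·f(k+1) − (1)·f(k) = k**3 + 11*k**2/3 + 13*k/3 + 8/3.
Degrees (1,0,3) ⇒ d ≤ 2.
Solving with deg f ≤ 2: f(k) = (k**2 - k + 1)/3.
Then R = B(k−1)f/C = (k**2 - k + 1)/(3*k**3 + 11*k**2 + 13*k + 8), so s_k = R(k)·t_k = -4*3**k*(k**2 - k + 1)*factorial(k + 2).
Δs = -4*3**k*(3*k**3 + 11*k**2 + 13*k + 8)*factorial(k + 2), as required.

Yes. s_k = - 4 \cdot 3^{k} \left(k^{2} - k + 1\right) \left(k + 2\right)!.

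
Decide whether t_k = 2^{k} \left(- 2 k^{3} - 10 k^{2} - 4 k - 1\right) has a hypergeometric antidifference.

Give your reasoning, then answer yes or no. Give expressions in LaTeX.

Yes. s_k = 2^{k} \left(- 2 k^{3} + 2 k^{2} - 1\right).

Step 1: r(k) = 2*(2*k**3 + 16*k**2 + 30*k + 17)/(2*k**3 + 10*k**2 + 4*k + 1).
Take A(k)=2, B(k)=1, C(k)=k**3 + 5*k**2 + 2*k + 1/2.
Set up (2)·f(k+1) − (1)·f(k) − (k**3 + 5*k**2 + 2*k + 1/2) = 0.
d = 3 from the (0,0,3) case.
Coefficient equations give f(k) = (2*k**3 - 2*k**2 + 1)/2.
So s_k = (B(k−1)f/C)·t_k = ((2*k**3 - 2*k**2 + 1)/(2*k**3 + 10*k**2 + 4*k + 1))·t_k = 2**k*(-2*k**3 + 2*k**2 - 1).
s_(k+1) − s_k = 2**k*(-2*k**3 - 10*k**2 - 4*k - 1) = t_k.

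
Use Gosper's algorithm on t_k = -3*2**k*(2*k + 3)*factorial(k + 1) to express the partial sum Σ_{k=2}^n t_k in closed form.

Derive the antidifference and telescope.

The ratio is 2*(k + 2)*(2*k + 5)/(2*k + 3).
Gosper form: A/B · C(k+1)/C(k) with A=2*k + 4, B=1, C=k + 3/2.
Key eq: (2*k + 4)·f(k+1) = (1)·f(k) + (k + 3/2).
From deg A=1, deg B=0, deg C=1: d=0.
A polynomial solution: f(k) = 1/2.
R(k) = B(k−1)·f(k)/C(k) = 1/(2*k + 3); s_k = R·t_k = -3*2**k*factorial(k + 1).
s_(k+1) − s_k = -3*2**k*(2*k + 3)*factorial(k + 1) = t_k.
Evaluate: s_(n+1) = -6*2**n*factorial(n + 2); subtract s_(2) = -72 ⇒ S(n) = -6*2**n*factorial(n + 2) + 72.

S(n) = -6*2**n*factorial(n + 2) + 72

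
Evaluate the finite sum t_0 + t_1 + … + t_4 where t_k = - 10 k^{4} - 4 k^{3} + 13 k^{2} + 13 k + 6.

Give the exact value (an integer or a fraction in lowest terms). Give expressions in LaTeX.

r(k) = (10*k**4 + 44*k**3 + 59*k**2 + 13*k - 18)/(10*k**4 + 4*k**3 - 13*k**2 - 13*k - 6) after simplifying.
Factor: A=1; B=1; C=k**4 + 2*k**3/5 - 13*k**2/10 - 13*k/10 - 3/5.
f must satisfy (1)·f(k+1) − (1)·f(k) = k**4 + 2*k**3/5 - 13*k**2/10 - 13*k/10 - 3/5.
d = 5 from the (0,0,4) case.
Solve for f: f(k) = k*(k + 1)*(2*k**3 - 6*k**2 + 3*k - 2)/10 (degree 5 ≤ 5).
Then R = B(k−1)f/C = k*(2*k**3 - 6*k**2 + 3*k - 2)/(10*k**3 - 6*k**2 - 7*k - 6), so s_k = R(k)·t_k = k*(-2*k**4 + 4*k**3 + 3*k**2 - k + 2).
s_(k+1) − s_k = -10*k**4 - 4*k**3 + 13*k**2 + 13*k + 6 = t_k.
Evaluate s at k=5 and k=0: -3390 and 0; difference -3390.

Σ = -3390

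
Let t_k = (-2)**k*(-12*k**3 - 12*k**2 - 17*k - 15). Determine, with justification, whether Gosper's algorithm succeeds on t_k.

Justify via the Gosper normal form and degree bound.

Yes. s_k = (-2)**k*(4*k**3 - 4*k**2 + 3*k + 3).

The ratio is 2*(-12*k**3 - 48*k**2 - 77*k - 56)/(12*k**3 + 12*k**2 + 17*k + 15).
A = -2, B = 1, C = k**3 + k**2 + 17*k/12 + 5/4.
Solve (-2)·f(k+1) − (1)·f(k) = k**3 + k**2 + 17*k/12 + 5/4.
From deg A=0, deg B=0, deg C=3: d=3.
Match coefficients ⇒ f(k) = -(2*k + 1)*(2*k**2 - 3*k + 3)/12.
So s_k = (B(k−1)f/C)·t_k = (-(2*k + 1)*(2*k**2 - 3*k + 3)/(12*k**3 + 12*k**2 + 17*k + 15))·t_k = (-2)**k*(4*k**3 - 4*k**2 + 3*k + 3).
Δs = (-2)**k*(-12*k**3 - 12*k**2 - 17*k - 15), as required.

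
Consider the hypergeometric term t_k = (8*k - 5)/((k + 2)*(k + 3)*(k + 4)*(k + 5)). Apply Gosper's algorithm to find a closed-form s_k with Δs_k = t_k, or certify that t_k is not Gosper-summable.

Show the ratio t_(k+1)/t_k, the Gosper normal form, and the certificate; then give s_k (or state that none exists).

Compute t_(k+1)/t_k: get (k + 2)*(8*k + 3)/((k + 6)*(8*k - 5)).
Factor: A=k + 2; B=k + 6; C=k - 5/8.
f must satisfy (k + 2)·f(k+1) − (k + 5)·f(k) = k - 5/8.
Degrees (1,1,1) ⇒ d ≤ 3.
Match coefficients ⇒ f(k) = k*(k - 5)*(k + 14)/192.
Then R = B(k−1)f/C = k*(k - 5)*(k + 5)*(k + 14)/(24*(8*k - 5)), so s_k = R(k)·t_k = k*(k**2 + 9*k - 70)/(24*(k + 2)*(k + 3)*(k + 4)).
Verify: (8*k - 5)/(k**4 + 14*k**3 + 71*k**2 + 154*k + 120) matches t_k.

s_k = k*(k**2 + 9*k - 70)/(24*(k + 2)*(k + 3)*(k + 4))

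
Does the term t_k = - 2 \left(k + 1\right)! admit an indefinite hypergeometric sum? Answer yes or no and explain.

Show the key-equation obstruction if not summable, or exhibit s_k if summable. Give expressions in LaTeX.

The ratio is k + 2.
Take A(k)=k + 2, B(k)=1, C(k)=1.
Set up (k + 2)·f(k+1) − (1)·f(k) − (1) = 0.
From deg A=1, deg B=0, deg C=0: d=-1.
Negative degree bound (-1): no f exists, t_k not Gosper-summable.

No — negative degree bound, so no certificate f.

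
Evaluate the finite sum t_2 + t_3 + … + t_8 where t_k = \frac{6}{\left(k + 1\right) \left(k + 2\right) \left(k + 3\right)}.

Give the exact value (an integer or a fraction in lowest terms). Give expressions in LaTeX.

Compute t_(k+1)/t_k: get (k + 1)/(k + 4).
Take A(k)=k + 1, B(k)=k + 4, C(k)=1.
Set up (k + 1)·f(k+1) − (k + 3)·f(k) − (1) = 0.
d = 2 from the (1,1,0) case.
Solve for f: f(k) = k*(k + 3)/4 (degree 2 ≤ 2).
So s_k = (B(k−1)f/C)·t_k = (k*(k + 3)**2/4)·t_k = 3*k*(k + 3)/(2*(k + 1)*(k + 2)).
s_(k+1) − s_k = 6/(k**3 + 6*k**2 + 11*k + 6) = t_k.
Telescoping: Σ = s_(9) − s_(2) = 81/55 − (5/4) = 49/220.

Σ = 49/220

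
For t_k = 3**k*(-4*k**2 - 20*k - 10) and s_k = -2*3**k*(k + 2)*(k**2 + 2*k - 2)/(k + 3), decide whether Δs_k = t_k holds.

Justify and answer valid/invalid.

Invalid: residual 3**k*(4*k**3 + 30*k**2 + 66*k + 34)/(k**2 + 7*k + 12) ≠ 0.

s_(k+1) = -6*3**k*(k + 3)*(2*k + (k + 1)**2)/(k + 4)
s_(k+1) − s_k = 3**k*(-4*k**4 - 44*k**3 - 168*k**2 - 244*k - 86)/(k**2 + 7*k + 12)
(s_(k+1) − s_k) − t_k = 3**k*(4*k**3 + 30*k**2 + 66*k + 34)/(k**2 + 7*k + 12)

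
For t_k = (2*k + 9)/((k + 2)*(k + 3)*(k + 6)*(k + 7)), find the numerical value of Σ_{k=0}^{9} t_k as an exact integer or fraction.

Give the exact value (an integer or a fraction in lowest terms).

t_(k+1)/t_k = (k + 2)*(k + 6)*(2*k + 11)/((k + 4)*(k + 8)*(2*k + 9)).
Take A(k)=k + 2, B(k)=k + 8, C(k)=k**3 + 27*k**2/2 + 121*k/2 + 90.
Need (k + 2)·f(k+1) − (k + 7)·f(k) = k**3 + 27*k**2/2 + 121*k/2 + 90.
Bound: deg f ≤ 5.
Match coefficients ⇒ f(k) = k*(k + 3)*(k + 4)*(k + 5)*(k + 8)/24.
R(k) = B(k−1)·f(k)/C(k) = k*(k + 3)*(k + 7)*(k + 8)/(12*(2*k + 9)); s_k = R·t_k = k*(k + 8)/(12*(k**2 + 8*k + 12)).
Check: Δs_k = (2*k + 9)/(k**4 + 18*k**3 + 113*k**2 + 288*k + 252). ✓
Telescoping: Σ = s_(10) − s_(0) = 5/64 − (0) = 5/64.

Σ = 5/64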